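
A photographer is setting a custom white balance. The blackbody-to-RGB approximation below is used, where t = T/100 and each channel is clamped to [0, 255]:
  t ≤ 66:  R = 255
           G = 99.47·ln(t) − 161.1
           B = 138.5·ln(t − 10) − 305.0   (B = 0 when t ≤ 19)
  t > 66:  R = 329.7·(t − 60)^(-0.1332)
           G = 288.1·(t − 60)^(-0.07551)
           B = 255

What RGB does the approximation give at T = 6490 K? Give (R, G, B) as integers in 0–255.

t = 6490/100 = 64.9; the t ≤ 66 branch applies.
R = 255 by definition for t ≤ 66.
G = 99.47·ln 64.9 − 161.1 = 99.47·4.1728 − 161.1 = 253.973.
B = 138.5·ln(64.9 − 10) − 305.0 = 138.5·ln 54.9 − 305.0 = 138.5·4.0055 − 305.0 = 249.764.
Rounded: (255, 254, 250).

(255, 254, 250)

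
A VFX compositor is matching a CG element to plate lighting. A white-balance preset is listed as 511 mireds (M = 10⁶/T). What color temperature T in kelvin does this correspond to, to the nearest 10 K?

T = 10⁶ / 511 = 1956.95 K → 1960 K.

1960 K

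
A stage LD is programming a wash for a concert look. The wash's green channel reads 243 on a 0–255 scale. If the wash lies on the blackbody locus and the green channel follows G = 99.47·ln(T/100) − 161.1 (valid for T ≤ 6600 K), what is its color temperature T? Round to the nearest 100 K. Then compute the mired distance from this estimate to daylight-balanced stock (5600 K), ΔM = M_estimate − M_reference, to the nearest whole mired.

-6 mireds

ln t = (243 + 161.1) / 99.47 = 4.0625.
t = e^4.0625 = 58.121.
T = 100·t = 5812 K → 5800 K to the nearest 100 K.
M_estimate = 10⁶/5800 = 172.41; M_reference = 10⁶/5600 = 178.57.
ΔM = 172.41 − 178.57 = -6.16 → -6 mireds.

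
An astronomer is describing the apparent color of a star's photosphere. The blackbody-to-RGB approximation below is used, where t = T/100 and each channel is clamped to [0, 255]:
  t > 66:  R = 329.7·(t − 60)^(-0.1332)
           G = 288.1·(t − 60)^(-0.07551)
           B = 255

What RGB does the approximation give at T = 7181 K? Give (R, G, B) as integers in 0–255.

(237, 239, 255)

t = 7181/100 = 71.81; the t > 66 branch applies.
R = 329.7·(71.81 − 60)^(-0.1332) = 329.7·11.81^(-0.1332) = 329.7·0.71974 = 237.299.
G = 288.1·(71.81 − 60)^(-0.07551) = 288.1·11.81^(-0.07551) = 288.1·0.82992 = 239.099.
B = 255 by definition for t > 66.
Rounded: (237, 239, 255).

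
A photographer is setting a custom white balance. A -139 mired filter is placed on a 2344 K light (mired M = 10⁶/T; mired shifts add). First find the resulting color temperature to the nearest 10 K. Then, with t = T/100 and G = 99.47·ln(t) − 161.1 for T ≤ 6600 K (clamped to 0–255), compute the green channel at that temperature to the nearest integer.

192

M_in = 10⁶/2344 = 426.62; M_out = 426.62 + (-139) = 287.62.
T_out = 10⁶/287.62 = 3476.8 K → 3480 K; t = 34.8.
G = 99.47·ln 34.8 − 161.1 = 99.47·3.5496 − 161.1 = 191.980.
Rounded: 192.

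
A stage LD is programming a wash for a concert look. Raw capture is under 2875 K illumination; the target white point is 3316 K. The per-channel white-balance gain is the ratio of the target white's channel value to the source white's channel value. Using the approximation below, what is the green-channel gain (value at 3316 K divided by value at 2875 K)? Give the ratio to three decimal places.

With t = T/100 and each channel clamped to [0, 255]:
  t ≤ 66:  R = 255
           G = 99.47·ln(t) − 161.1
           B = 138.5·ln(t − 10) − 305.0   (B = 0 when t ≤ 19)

At 2875 K (t = 28.75):
  G = 99.47·ln 28.75 − 161.1 = 99.47·3.3586 − 161.1 = 172.984.
At 3316 K (t = 33.16):
  G = 99.47·ln 33.16 − 161.1 = 99.47·3.5013 − 161.1 = 187.179.
Gain = 187.179 / 172.984 = 1.0821 → 1.082.

1.082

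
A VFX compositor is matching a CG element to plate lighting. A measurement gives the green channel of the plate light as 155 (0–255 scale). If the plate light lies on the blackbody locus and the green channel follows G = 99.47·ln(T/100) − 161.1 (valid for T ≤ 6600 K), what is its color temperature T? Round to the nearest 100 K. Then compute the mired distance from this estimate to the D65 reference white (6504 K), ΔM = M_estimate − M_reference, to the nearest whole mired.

ln t = (155 + 161.1) / 99.47 = 3.1778.
t = e^3.1778 = 23.995.
T = 100·t = 2399 K → 2400 K to the nearest 100 K.
M_estimate = 10⁶/2400 = 416.67; M_reference = 10⁶/6504 = 153.75.
ΔM = 416.67 − 153.75 = 262.92 → +263 mireds.

+263 mireds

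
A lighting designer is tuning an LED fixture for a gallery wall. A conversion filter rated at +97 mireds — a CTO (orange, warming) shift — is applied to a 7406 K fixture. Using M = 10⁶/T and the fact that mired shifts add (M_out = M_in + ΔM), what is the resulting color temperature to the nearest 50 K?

M_in = 10⁶/7406 = 135.03 mireds.
M_out = 135.03 + (+97) = 232.03 mireds.
T_out = 10⁶/232.03 = 4309.9 K → 4300 K.

4300 K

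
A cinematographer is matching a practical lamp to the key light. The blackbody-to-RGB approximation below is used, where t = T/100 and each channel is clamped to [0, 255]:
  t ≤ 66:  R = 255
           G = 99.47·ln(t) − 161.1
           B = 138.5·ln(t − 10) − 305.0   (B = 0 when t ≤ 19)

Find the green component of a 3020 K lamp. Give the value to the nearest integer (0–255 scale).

178

t = 3020/100 = 30.2; the t ≤ 66 branch applies.
G = 99.47·ln 30.2 − 161.1 = 99.47·3.4078 − 161.1 = 177.878.
Rounded: 178.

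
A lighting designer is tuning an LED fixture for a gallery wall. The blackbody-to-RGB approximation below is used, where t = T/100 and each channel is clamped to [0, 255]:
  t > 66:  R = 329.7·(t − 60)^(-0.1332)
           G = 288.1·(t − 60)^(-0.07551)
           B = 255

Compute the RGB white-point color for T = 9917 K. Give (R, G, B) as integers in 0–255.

(202, 218, 255)

t = 9917/100 = 99.17; the t > 66 branch applies.
R = 329.7·(99.17 − 60)^(-0.1332) = 329.7·39.17^(-0.1332) = 329.7·0.61351 = 202.273.
G = 288.1·(99.17 − 60)^(-0.07551) = 288.1·39.17^(-0.07551) = 288.1·0.75808 = 218.403.
B = 255 by definition for t > 66.
Rounded: (202, 218, 255).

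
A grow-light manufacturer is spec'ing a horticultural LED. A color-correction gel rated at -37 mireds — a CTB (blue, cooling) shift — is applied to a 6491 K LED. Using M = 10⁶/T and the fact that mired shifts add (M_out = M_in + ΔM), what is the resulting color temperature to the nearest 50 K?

8550 K

M_in = 10⁶/6491 = 154.06 mireds.
M_out = 154.06 + (-37) = 117.06 mireds.
T_out = 10⁶/117.06 = 8542.7 K → 8550 K.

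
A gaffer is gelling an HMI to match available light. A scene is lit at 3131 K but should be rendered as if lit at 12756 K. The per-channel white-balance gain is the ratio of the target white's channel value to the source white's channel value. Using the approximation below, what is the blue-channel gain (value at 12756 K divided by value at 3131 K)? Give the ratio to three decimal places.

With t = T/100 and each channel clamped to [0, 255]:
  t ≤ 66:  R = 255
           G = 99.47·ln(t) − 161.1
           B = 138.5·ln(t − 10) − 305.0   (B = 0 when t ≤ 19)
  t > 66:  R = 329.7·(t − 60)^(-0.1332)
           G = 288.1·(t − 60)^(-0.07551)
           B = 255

2.148

At 3131 K (t = 31.31):
  B = 138.5·ln(31.31 − 10) − 305.0 = 138.5·ln 21.31 − 305.0 = 138.5·3.0592 − 305.0 = 118.696.
At 12756 K (t = 127.56):
  B = 255 by definition for t > 66.
Gain = 255.000 / 118.696 = 2.1483 → 2.148.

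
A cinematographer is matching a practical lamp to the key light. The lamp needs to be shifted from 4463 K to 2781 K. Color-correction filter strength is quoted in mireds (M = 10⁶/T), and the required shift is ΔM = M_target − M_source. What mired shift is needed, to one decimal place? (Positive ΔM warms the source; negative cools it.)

M_source = 10⁶/4463 = 224.065; M_target = 10⁶/2781 = 359.583.
ΔM = 359.583 − 224.065 = 135.518 → +135.5 mireds, a warming shift.

+135.5 mireds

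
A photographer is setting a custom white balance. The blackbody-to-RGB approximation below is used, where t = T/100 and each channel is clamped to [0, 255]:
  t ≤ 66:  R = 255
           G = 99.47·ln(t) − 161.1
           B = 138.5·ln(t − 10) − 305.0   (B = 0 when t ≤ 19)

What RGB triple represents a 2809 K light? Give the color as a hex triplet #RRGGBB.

t = 2809/100 = 28.09; the t ≤ 66 branch applies.
R = 255 by definition for t ≤ 66.
G = 99.47·ln 28.09 − 161.1 = 99.47·3.3354 − 161.1 = 170.674.
B = 138.5·ln(28.09 − 10) − 305.0 = 138.5·ln 18.09 − 305.0 = 138.5·2.8954 − 305.0 = 96.007.
Rounded: (255, 171, 96).
In hex: #FFAB60.

#FFAB60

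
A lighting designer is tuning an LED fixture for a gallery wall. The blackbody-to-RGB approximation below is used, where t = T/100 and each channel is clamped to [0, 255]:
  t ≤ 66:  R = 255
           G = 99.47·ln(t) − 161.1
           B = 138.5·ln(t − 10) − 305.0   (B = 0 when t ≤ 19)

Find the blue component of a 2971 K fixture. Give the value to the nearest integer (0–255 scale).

t = 2971/100 = 29.71; the t ≤ 66 branch applies.
B = 138.5·ln(29.71 − 10) − 305.0 = 138.5·ln 19.71 − 305.0 = 138.5·2.9811 − 305.0 = 107.886.
Rounded: 108.

108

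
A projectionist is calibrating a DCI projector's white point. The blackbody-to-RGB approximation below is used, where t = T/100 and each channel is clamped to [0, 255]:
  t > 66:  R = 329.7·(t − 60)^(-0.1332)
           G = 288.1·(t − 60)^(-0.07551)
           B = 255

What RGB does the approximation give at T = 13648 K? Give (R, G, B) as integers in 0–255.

(185, 208, 255)

t = 13648/100 = 136.48; the t > 66 branch applies.
R = 329.7·(136.48 − 60)^(-0.1332) = 329.7·76.48^(-0.1332) = 329.7·0.56119 = 185.025.
G = 288.1·(136.48 − 60)^(-0.07551) = 288.1·76.48^(-0.07551) = 288.1·0.72073 = 207.643.
B = 255 by definition for t > 66.
Rounded: (185, 208, 255).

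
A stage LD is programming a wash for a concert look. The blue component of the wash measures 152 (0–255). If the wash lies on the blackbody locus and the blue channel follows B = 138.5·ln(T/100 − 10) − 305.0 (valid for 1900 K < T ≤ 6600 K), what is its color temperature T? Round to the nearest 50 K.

3700 K

ln(t − 10) = (152 + 305.0) / 138.5 = 3.2996.
t − 10 = e^3.2996 = 27.103, so t = 37.103.
T = 100·t = 3710 K → 3700 K to the nearest 50 K.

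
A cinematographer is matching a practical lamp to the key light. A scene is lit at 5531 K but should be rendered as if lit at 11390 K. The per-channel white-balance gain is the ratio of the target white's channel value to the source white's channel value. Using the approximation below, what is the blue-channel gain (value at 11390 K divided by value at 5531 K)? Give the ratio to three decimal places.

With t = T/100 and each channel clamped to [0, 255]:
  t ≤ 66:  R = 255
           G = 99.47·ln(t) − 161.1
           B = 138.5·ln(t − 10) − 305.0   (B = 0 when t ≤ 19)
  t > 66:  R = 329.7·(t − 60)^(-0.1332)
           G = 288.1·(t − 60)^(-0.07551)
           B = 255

At 5531 K (t = 55.31):
  B = 138.5·ln(55.31 − 10) − 305.0 = 138.5·ln 45.31 − 305.0 = 138.5·3.8135 − 305.0 = 223.174.
At 11390 K (t = 113.9):
  B = 255 by definition for t > 66.
Gain = 255.000 / 223.174 = 1.1426 → 1.143.

1.143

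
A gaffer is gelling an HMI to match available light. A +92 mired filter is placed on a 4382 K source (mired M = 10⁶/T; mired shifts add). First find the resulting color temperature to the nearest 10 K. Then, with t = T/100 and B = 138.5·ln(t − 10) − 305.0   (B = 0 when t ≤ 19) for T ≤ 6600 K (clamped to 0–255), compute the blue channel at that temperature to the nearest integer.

118

M_in = 10⁶/4382 = 228.21; M_out = 228.21 + (+92) = 320.21.
T_out = 10⁶/320.21 = 3123.0 K → 3120 K; t = 31.2.
B = 138.5·ln(31.2 − 10) − 305.0 = 138.5·ln 21.2 − 305.0 = 138.5·3.0540 − 305.0 = 117.979.
Rounded: 118.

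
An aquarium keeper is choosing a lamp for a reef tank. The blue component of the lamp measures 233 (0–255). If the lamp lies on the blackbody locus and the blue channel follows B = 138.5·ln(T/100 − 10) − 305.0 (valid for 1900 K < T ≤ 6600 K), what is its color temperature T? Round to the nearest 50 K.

ln(t − 10) = (233 + 305.0) / 138.5 = 3.8845.
t − 10 = e^3.8845 = 48.641, so t = 58.641.
T = 100·t = 5864 K → 5850 K to the nearest 50 K.

5850 K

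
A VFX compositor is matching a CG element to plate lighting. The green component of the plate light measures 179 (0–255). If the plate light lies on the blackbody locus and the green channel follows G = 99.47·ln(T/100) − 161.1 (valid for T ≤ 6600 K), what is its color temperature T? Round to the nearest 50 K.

3050 K

ln t = (179 + 161.1) / 99.47 = 3.4191.
t = e^3.4191 = 30.543.
T = 100·t = 3054 K → 3050 K to the nearest 50 K.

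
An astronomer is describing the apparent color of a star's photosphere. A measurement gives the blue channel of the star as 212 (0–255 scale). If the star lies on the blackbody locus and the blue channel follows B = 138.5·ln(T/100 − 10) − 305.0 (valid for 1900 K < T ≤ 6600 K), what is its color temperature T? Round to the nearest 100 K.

ln(t − 10) = (212 + 305.0) / 138.5 = 3.7329.
t − 10 = e^3.7329 = 41.798, so t = 51.798.
T = 100·t = 5180 K → 5200 K to the nearest 100 K.

5200 K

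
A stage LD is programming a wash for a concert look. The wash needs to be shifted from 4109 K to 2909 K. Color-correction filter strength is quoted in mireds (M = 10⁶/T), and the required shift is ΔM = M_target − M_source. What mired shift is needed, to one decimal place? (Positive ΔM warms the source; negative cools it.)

+100.4 mireds

M_source = 10⁶/4109 = 243.368; M_target = 10⁶/2909 = 343.761.
ΔM = 343.761 − 243.368 = 100.393 → +100.4 mireds, a warming shift.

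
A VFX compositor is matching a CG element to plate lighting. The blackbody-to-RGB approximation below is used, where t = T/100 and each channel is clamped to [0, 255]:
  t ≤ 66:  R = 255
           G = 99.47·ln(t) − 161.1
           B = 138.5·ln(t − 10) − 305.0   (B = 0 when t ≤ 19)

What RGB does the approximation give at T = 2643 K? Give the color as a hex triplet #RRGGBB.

#FFA553

t = 2643/100 = 26.43; the t ≤ 66 branch applies.
R = 255 by definition for t ≤ 66.
G = 99.47·ln 26.43 − 161.1 = 99.47·3.2745 − 161.1 = 164.614.
B = 138.5·ln(26.43 − 10) − 305.0 = 138.5·ln 16.43 − 305.0 = 138.5·2.7991 − 305.0 = 82.677.
Rounded: (255, 165, 83).
In hex: #FFA553.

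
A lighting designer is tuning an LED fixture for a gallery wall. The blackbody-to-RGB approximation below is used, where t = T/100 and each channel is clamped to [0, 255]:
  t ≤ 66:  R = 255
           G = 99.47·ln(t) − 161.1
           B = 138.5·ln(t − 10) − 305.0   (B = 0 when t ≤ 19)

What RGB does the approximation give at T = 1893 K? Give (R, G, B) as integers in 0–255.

(255, 131, 0)

t = 1893/100 = 18.93; the t ≤ 66 branch applies.
R = 255 by definition for t ≤ 66.
G = 99.47·ln 18.93 − 161.1 = 99.47·2.9407 − 161.1 = 131.416.
t = 18.93 ≤ 19, so B = 0.
Rounded: (255, 131, 0).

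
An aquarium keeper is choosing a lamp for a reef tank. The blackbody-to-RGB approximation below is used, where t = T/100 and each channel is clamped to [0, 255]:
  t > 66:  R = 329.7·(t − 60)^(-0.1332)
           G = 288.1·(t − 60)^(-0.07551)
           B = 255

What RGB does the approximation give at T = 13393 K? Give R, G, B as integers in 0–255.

R=186, G=208, B=255

t = 13393/100 = 133.93; the t > 66 branch applies.
R = 329.7·(133.93 − 60)^(-0.1332) = 329.7·73.93^(-0.1332) = 329.7·0.56373 = 185.863.
G = 288.1·(133.93 − 60)^(-0.07551) = 288.1·73.93^(-0.07551) = 288.1·0.72258 = 208.175.
B = 255 by definition for t > 66.
Rounded: (186, 208, 255).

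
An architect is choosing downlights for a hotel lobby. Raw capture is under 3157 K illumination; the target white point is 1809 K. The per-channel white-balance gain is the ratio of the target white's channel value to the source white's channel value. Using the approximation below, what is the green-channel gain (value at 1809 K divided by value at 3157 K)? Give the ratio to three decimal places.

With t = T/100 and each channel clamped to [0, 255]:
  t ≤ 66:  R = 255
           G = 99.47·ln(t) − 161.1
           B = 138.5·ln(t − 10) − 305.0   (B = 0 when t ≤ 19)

At 3157 K (t = 31.57):
  G = 99.47·ln 31.57 − 161.1 = 99.47·3.4522 − 161.1 = 182.291.
At 1809 K (t = 18.09):
  G = 99.47·ln 18.09 − 161.1 = 99.47·2.8954 − 161.1 = 126.901.
Gain = 126.901 / 182.291 = 0.6961 → 0.696.

0.696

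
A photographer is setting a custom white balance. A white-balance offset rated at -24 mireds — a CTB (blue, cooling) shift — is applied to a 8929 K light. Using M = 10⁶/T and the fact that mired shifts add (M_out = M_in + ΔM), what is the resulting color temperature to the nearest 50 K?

M_in = 10⁶/8929 = 111.99 mireds.
M_out = 111.99 + (-24) = 87.99 mireds.
T_out = 10⁶/87.99 = 11364.3 K → 11350 K.

11350 K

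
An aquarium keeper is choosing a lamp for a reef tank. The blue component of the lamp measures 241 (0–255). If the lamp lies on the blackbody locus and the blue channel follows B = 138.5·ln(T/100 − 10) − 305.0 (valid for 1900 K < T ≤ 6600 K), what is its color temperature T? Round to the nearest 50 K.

6150 K

ln(t − 10) = (241 + 305.0) / 138.5 = 3.9422.
t − 10 = e^3.9422 = 51.534, so t = 61.534.
T = 100·t = 6153 K → 6150 K to the nearest 50 K.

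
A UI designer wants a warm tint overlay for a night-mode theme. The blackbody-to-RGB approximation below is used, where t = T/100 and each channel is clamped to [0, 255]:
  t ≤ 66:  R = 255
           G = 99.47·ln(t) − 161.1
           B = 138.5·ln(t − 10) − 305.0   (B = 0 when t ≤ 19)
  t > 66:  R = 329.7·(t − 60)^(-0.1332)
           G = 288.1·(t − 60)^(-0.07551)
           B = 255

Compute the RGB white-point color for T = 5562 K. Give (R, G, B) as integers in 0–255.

t = 5562/100 = 55.62; the t ≤ 66 branch applies.
R = 255 by definition for t ≤ 66.
G = 99.47·ln 55.62 − 161.1 = 99.47·4.0185 − 161.1 = 238.624.
B = 138.5·ln(55.62 − 10) − 305.0 = 138.5·ln 45.62 − 305.0 = 138.5·3.8203 − 305.0 = 224.118.
Rounded: (255, 239, 224).

(255, 239, 224)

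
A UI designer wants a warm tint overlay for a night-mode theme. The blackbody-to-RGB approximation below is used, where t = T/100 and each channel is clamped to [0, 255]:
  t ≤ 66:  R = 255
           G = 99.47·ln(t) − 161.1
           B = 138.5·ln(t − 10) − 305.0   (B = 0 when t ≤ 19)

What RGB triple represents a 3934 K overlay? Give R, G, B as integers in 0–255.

t = 3934/100 = 39.34; the t ≤ 66 branch applies.
R = 255 by definition for t ≤ 66.
G = 99.47·ln 39.34 − 161.1 = 99.47·3.6722 − 161.1 = 204.178.
B = 138.5·ln(39.34 − 10) − 305.0 = 138.5·ln 29.34 − 305.0 = 138.5·3.3790 − 305.0 = 162.985.
Rounded: (255, 204, 163).

R=255, G=204, B=163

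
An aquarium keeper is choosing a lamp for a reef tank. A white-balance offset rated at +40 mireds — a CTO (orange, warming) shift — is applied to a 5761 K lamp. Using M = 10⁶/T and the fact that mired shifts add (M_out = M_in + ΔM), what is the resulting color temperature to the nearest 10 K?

4680 K

M_in = 10⁶/5761 = 173.58 mireds.
M_out = 173.58 + (+40) = 213.58 mireds.
T_out = 10⁶/213.58 = 4682.1 K → 4680 K.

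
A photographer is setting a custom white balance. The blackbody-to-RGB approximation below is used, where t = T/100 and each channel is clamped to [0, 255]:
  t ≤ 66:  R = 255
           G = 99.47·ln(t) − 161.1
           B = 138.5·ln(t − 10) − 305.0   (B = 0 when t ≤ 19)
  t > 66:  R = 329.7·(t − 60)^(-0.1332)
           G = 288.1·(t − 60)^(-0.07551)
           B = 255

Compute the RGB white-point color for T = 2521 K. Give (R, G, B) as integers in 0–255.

(255, 160, 72)

t = 2521/100 = 25.21; the t ≤ 66 branch applies.
R = 255 by definition for t ≤ 66.
G = 99.47·ln 25.21 − 161.1 = 99.47·3.2272 − 161.1 = 159.914.
B = 138.5·ln(25.21 − 10) − 305.0 = 138.5·ln 15.21 − 305.0 = 138.5·2.7220 − 305.0 = 71.991.
Rounded: (255, 160, 72).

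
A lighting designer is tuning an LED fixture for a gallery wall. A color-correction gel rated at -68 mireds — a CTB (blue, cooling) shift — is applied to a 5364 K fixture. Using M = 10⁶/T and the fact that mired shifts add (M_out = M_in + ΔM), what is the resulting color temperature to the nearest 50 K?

M_in = 10⁶/5364 = 186.43 mireds.
M_out = 186.43 + (-68) = 118.43 mireds.
T_out = 10⁶/118.43 = 8443.9 K → 8450 K.

8450 K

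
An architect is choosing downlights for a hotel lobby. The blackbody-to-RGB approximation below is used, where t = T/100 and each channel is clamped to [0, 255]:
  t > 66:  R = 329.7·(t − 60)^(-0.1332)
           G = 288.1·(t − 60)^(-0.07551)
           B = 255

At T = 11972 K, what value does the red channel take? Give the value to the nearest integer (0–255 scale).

191

t = 11972/100 = 119.72; the t > 66 branch applies.
R = 329.7·(119.72 − 60)^(-0.1332) = 329.7·59.72^(-0.1332) = 329.7·0.57999 = 191.223.
Rounded: 191.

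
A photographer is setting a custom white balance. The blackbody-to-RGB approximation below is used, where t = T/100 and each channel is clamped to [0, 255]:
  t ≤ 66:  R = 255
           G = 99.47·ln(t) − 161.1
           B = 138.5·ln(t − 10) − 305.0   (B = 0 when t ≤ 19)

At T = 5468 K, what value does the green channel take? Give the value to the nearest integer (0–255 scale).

237

t = 5468/100 = 54.68; the t ≤ 66 branch applies.
G = 99.47·ln 54.68 − 161.1 = 99.47·4.0015 − 161.1 = 236.929.
Rounded: 237.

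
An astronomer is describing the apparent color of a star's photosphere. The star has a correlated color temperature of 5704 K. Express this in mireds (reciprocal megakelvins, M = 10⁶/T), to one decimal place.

M = 10⁶ / 5704 = 175.316 → 175.3 mireds.

175.3 mireds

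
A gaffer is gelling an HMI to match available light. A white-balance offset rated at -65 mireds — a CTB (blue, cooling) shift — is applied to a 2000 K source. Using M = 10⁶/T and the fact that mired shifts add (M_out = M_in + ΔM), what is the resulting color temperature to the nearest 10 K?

M_in = 10⁶/2000 = 500.00 mireds.
M_out = 500.00 + (-65) = 435.00 mireds.
T_out = 10⁶/435.00 = 2298.9 K → 2300 K.

2300 K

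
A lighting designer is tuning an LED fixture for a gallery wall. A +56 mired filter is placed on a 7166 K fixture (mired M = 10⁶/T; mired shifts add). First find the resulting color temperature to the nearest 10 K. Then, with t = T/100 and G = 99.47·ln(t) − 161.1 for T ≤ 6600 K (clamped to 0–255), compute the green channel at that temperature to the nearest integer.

M_in = 10⁶/7166 = 139.55; M_out = 139.55 + (+56) = 195.55.
T_out = 10⁶/195.55 = 5113.8 K → 5110 K; t = 51.1.
G = 99.47·ln 51.1 − 161.1 = 99.47·3.9338 − 161.1 = 230.194.
Rounded: 230.

230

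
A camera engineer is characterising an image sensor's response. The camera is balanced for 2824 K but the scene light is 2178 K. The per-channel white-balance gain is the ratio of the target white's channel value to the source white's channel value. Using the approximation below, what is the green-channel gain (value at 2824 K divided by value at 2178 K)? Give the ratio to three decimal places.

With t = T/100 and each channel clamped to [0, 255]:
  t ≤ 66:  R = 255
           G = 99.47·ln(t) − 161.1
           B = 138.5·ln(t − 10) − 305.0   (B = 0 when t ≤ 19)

1.178

At 2178 K (t = 21.78):
  G = 99.47·ln 21.78 − 161.1 = 99.47·3.0810 − 161.1 = 145.366.
At 2824 K (t = 28.24):
  G = 99.47·ln 28.24 − 161.1 = 99.47·3.3407 − 161.1 = 171.203.
Gain = 171.203 / 145.366 = 1.1777 → 1.178.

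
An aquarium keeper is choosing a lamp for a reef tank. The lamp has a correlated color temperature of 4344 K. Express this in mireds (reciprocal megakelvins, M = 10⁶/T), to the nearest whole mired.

M = 10⁶ / 4344 = 230.203 → 230 mireds.

230 mireds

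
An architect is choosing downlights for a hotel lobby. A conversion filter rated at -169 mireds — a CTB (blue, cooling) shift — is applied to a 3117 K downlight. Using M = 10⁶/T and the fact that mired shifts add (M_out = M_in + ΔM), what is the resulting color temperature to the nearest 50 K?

6600 K

M_in = 10⁶/3117 = 320.82 mireds.
M_out = 320.82 + (-169) = 151.82 mireds.
T_out = 10⁶/151.82 = 6586.7 K → 6600 K.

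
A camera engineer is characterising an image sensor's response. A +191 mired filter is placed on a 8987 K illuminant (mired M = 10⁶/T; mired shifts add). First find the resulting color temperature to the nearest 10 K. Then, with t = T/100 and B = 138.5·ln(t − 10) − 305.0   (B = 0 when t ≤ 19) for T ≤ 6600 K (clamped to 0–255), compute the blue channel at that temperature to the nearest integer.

M_in = 10⁶/8987 = 111.27; M_out = 111.27 + (+191) = 302.27.
T_out = 10⁶/302.27 = 3308.3 K → 3310 K; t = 33.1.
B = 138.5·ln(33.1 − 10) − 305.0 = 138.5·ln 23.1 − 305.0 = 138.5·3.1398 − 305.0 = 129.867.
Rounded: 130.

130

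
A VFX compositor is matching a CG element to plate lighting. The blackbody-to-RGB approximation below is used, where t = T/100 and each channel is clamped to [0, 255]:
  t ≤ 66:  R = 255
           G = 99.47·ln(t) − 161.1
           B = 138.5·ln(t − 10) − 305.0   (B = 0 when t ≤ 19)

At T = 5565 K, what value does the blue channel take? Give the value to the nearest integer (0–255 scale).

t = 5565/100 = 55.65; the t ≤ 66 branch applies.
B = 138.5·ln(55.65 − 10) − 305.0 = 138.5·ln 45.65 − 305.0 = 138.5·3.8210 − 305.0 = 224.209.
Rounded: 224.

224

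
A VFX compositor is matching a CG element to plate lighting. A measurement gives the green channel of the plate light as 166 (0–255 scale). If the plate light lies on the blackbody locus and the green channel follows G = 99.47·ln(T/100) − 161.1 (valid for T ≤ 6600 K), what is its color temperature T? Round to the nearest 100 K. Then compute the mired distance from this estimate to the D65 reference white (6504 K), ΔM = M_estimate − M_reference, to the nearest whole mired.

ln t = (166 + 161.1) / 99.47 = 3.2884.
t = e^3.2884 = 26.801.
T = 100·t = 2680 K → 2700 K to the nearest 100 K.
M_estimate = 10⁶/2700 = 370.37; M_reference = 10⁶/6504 = 153.75.
ΔM = 370.37 − 153.75 = 216.62 → +217 mireds.

+217 mireds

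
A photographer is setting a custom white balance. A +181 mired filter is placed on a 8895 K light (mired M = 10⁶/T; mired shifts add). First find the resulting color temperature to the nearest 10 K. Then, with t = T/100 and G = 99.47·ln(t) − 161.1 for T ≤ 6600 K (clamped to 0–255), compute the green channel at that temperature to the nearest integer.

M_in = 10⁶/8895 = 112.42; M_out = 112.42 + (+181) = 293.42.
T_out = 10⁶/293.42 = 3408.1 K → 3410 K; t = 34.1.
G = 99.47·ln 34.1 − 161.1 = 99.47·3.5293 − 161.1 = 189.959.
Rounded: 190.

190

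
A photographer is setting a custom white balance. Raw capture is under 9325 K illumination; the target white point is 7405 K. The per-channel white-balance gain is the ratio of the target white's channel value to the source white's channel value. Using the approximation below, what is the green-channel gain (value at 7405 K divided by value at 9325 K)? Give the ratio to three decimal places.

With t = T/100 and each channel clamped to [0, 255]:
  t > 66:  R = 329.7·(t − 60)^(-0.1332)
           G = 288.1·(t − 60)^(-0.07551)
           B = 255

1.067

At 9325 K (t = 93.25):
  G = 288.1·(93.25 − 60)^(-0.07551) = 288.1·33.25^(-0.07551) = 288.1·0.76752 = 221.122.
At 7405 K (t = 74.05):
  G = 288.1·(74.05 − 60)^(-0.07551) = 288.1·14.05^(-0.07551) = 288.1·0.81910 = 235.984.
Gain = 235.984 / 221.122 = 1.0672 → 1.067.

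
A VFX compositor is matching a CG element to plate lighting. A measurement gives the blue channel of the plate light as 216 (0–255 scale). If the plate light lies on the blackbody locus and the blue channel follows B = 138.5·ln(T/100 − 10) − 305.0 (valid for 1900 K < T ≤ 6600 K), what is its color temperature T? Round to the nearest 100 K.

ln(t − 10) = (216 + 305.0) / 138.5 = 3.7617.
t − 10 = e^3.7617 = 43.023, so t = 53.023.
T = 100·t = 5302 K → 5300 K to the nearest 100 K.

5300 K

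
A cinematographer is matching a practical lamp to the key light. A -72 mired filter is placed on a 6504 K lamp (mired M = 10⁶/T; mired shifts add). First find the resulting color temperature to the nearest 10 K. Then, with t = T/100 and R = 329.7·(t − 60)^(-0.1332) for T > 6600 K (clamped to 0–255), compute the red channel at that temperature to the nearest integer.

190

M_in = 10⁶/6504 = 153.75; M_out = 153.75 + (-72) = 81.75.
T_out = 10⁶/81.75 = 12232.2 K → 12230 K; t = 122.3.
R = 329.7·(122.3 − 60)^(-0.1332) = 329.7·62.3^(-0.1332) = 329.7·0.57673 = 190.149.
Rounded: 190.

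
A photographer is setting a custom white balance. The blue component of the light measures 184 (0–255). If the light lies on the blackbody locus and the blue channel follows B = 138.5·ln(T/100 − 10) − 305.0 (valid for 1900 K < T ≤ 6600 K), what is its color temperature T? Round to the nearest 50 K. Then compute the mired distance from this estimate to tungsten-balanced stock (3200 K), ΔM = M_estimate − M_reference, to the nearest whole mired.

-85 mireds

ln(t − 10) = (184 + 305.0) / 138.5 = 3.5307.
t − 10 = e^3.5307 = 34.147, so t = 44.147.
T = 100·t = 4415 K → 4400 K to the nearest 50 K.
M_estimate = 10⁶/4400 = 227.27; M_reference = 10⁶/3200 = 312.50.
ΔM = 227.27 − 312.50 = -85.23 → -85 mireds.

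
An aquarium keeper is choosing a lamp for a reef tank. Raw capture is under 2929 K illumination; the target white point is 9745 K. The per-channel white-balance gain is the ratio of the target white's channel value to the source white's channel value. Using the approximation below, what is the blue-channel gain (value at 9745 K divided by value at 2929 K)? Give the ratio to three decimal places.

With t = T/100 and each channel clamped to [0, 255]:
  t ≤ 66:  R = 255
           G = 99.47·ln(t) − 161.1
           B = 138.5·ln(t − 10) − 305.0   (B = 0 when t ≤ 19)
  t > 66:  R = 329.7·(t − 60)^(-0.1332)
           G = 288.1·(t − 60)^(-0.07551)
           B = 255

2.431

At 2929 K (t = 29.29):
  B = 138.5·ln(29.29 − 10) − 305.0 = 138.5·ln 19.29 − 305.0 = 138.5·2.9596 − 305.0 = 104.903.
At 9745 K (t = 97.45):
  B = 255 by definition for t > 66.
Gain = 255.000 / 104.903 = 2.4308 → 2.431.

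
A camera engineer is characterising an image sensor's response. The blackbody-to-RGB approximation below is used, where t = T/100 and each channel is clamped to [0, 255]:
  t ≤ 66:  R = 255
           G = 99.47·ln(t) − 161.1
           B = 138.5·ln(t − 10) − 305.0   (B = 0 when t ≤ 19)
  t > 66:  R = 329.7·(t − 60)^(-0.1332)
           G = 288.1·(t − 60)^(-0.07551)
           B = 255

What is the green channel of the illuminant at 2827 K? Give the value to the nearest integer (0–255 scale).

t = 2827/100 = 28.27; the t ≤ 66 branch applies.
G = 99.47·ln 28.27 − 161.1 = 99.47·3.3418 − 161.1 = 171.309.
Rounded: 171.

171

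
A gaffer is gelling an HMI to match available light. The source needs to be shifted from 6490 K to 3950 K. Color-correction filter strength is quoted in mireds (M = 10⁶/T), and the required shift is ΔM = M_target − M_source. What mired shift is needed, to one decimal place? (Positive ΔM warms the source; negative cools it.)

+99.1 mireds

M_source = 10⁶/6490 = 154.083; M_target = 10⁶/3950 = 253.165.
ΔM = 253.165 − 154.083 = 99.081 → +99.1 mireds, a warming shift.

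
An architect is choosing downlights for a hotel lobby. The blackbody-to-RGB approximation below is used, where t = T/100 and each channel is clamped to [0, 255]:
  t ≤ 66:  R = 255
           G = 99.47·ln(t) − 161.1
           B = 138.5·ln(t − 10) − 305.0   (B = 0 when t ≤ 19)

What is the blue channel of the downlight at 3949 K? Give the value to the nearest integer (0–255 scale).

t = 3949/100 = 39.49; the t ≤ 66 branch applies.
B = 138.5·ln(39.49 − 10) − 305.0 = 138.5·ln 29.49 − 305.0 = 138.5·3.3841 − 305.0 = 163.691.
Rounded: 164.

164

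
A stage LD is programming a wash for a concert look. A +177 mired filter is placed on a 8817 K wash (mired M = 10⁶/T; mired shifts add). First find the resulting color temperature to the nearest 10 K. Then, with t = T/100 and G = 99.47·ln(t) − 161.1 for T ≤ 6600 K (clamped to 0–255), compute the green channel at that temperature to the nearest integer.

191

M_in = 10⁶/8817 = 113.42; M_out = 113.42 + (+177) = 290.42.
T_out = 10⁶/290.42 = 3443.3 K → 3440 K; t = 34.4.
G = 99.47·ln 34.4 − 161.1 = 99.47·3.5381 − 161.1 = 190.830.
Rounded: 191.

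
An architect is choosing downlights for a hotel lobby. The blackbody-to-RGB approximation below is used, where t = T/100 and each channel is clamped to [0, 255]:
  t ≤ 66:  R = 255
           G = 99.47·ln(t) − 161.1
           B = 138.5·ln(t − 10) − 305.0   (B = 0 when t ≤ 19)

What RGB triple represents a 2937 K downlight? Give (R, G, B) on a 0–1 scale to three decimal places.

(1.000, 0.687, 0.414)

t = 2937/100 = 29.37; the t ≤ 66 branch applies.
R = 255 by definition for t ≤ 66.
G = 99.47·ln 29.37 − 161.1 = 99.47·3.3800 − 161.1 = 175.106.
B = 138.5·ln(29.37 − 10) − 305.0 = 138.5·ln 19.37 − 305.0 = 138.5·2.9637 − 305.0 = 105.476.
Dividing each by 255: (1.0000, 0.6867, 0.4136) → (1.000, 0.687, 0.414).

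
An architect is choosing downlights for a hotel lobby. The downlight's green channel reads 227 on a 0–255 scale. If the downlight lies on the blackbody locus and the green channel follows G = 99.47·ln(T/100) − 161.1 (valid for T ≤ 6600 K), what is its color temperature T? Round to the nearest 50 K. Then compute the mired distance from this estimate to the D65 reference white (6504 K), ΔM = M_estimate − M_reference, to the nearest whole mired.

+48 mireds

ln t = (227 + 161.1) / 99.47 = 3.9017.
t = e^3.9017 = 49.485.
T = 100·t = 4949 K → 4950 K to the nearest 50 K.
M_estimate = 10⁶/4950 = 202.02; M_reference = 10⁶/6504 = 153.75.
ΔM = 202.02 − 153.75 = 48.27 → +48 mireds.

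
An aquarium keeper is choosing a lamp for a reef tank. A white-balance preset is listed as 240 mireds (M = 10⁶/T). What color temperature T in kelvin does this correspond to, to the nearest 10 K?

4170 K

T = 10⁶ / 240 = 4166.67 K → 4170 K.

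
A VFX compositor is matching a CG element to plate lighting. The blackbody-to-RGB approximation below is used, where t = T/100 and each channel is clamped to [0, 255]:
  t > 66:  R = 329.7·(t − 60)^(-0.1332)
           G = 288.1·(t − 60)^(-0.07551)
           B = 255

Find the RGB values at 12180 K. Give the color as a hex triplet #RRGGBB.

t = 12180/100 = 121.8; the t > 66 branch applies.
R = 329.7·(121.8 − 60)^(-0.1332) = 329.7·61.8^(-0.1332) = 329.7·0.57735 = 190.353.
G = 288.1·(121.8 − 60)^(-0.07551) = 288.1·61.8^(-0.07551) = 288.1·0.73242 = 211.011.
B = 255 by definition for t > 66.
Rounded: (190, 211, 255).
In hex: #BED3FF.

#BED3FF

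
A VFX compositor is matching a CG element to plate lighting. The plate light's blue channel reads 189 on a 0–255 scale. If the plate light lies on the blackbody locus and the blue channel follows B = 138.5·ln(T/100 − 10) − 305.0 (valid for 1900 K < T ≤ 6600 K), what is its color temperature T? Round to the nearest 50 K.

4550 K

ln(t − 10) = (189 + 305.0) / 138.5 = 3.5668.
t − 10 = e^3.5668 = 35.403, so t = 45.403.
T = 100·t = 4540 K → 4550 K to the nearest 50 K.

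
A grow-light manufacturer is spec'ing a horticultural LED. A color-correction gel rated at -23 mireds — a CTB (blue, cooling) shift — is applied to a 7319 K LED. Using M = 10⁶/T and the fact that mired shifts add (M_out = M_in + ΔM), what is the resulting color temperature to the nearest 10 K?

8800 K

M_in = 10⁶/7319 = 136.63 mireds.
M_out = 136.63 + (-23) = 113.63 mireds.
T_out = 10⁶/113.63 = 8800.4 K → 8800 K.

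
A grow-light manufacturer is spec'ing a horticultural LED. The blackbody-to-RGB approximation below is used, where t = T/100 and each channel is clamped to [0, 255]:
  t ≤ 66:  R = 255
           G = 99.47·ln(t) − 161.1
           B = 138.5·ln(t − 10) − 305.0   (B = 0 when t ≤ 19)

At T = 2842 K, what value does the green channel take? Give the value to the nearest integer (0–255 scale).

172

t = 2842/100 = 28.42; the t ≤ 66 branch applies.
G = 99.47·ln 28.42 − 161.1 = 99.47·3.3471 − 161.1 = 171.835.
Rounded: 172.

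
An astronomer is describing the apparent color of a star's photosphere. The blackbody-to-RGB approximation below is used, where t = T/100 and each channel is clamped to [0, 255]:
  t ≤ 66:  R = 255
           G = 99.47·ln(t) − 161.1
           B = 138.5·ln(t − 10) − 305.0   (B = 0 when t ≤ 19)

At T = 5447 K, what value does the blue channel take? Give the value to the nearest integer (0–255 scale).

t = 5447/100 = 54.47; the t ≤ 66 branch applies.
B = 138.5·ln(54.47 − 10) − 305.0 = 138.5·ln 44.47 − 305.0 = 138.5·3.7948 − 305.0 = 220.582.
Rounded: 221.

221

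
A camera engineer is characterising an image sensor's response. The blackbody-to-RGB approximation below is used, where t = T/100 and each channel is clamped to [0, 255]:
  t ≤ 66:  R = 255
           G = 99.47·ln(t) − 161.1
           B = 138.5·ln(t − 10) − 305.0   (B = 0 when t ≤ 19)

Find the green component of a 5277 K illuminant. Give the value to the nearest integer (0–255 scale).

233

t = 5277/100 = 52.77; the t ≤ 66 branch applies.
G = 99.47·ln 52.77 − 161.1 = 99.47·3.9659 − 161.1 = 233.392.
Rounded: 233.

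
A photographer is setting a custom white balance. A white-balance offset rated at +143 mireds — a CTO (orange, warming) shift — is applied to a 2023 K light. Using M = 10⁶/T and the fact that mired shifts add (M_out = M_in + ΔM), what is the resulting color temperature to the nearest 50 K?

M_in = 10⁶/2023 = 494.32 mireds.
M_out = 494.32 + (+143) = 637.32 mireds.
T_out = 10⁶/637.32 = 1569.1 K → 1550 K.

1550 K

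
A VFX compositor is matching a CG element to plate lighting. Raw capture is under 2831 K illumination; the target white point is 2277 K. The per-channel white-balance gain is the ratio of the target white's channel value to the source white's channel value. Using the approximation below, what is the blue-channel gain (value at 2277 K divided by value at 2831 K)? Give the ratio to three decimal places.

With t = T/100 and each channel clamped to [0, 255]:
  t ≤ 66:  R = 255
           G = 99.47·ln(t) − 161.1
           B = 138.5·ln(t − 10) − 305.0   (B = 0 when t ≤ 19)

At 2831 K (t = 28.31):
  B = 138.5·ln(28.31 − 10) − 305.0 = 138.5·ln 18.31 − 305.0 = 138.5·2.9074 − 305.0 = 97.681.
At 2277 K (t = 22.77):
  B = 138.5·ln(22.77 − 10) − 305.0 = 138.5·ln 12.77 − 305.0 = 138.5·2.5471 − 305.0 = 47.773.
Gain = 47.773 / 97.681 = 0.4891 → 0.489.

0.489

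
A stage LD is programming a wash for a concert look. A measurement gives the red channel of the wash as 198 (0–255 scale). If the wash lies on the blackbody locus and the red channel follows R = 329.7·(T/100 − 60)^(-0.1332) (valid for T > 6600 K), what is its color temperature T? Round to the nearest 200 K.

(t − 60)^(-0.1332) = 198/329.7 = 0.60055.
t − 60 = 0.60055^(1/-0.1332) = 0.60055^(-7.508) = 45.980, so t = 105.980.
T = 100·t = 10598 K → 10600 K to the nearest 200 K.

10600 K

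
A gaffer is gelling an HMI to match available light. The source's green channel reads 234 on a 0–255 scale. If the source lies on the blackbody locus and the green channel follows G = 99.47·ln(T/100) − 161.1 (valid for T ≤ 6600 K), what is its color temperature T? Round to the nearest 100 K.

5300 K

ln t = (234 + 161.1) / 99.47 = 3.9721.
t = e^3.9721 = 53.093.
T = 100·t = 5309 K → 5300 K to the nearest 100 K.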